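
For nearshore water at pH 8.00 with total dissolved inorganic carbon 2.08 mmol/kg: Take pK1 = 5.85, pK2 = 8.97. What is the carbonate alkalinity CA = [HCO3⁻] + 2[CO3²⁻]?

CA = [HCO3⁻] + 2[CO3²⁻] = (α₁ + 2α₂)·DIC
At pH 8.00: [H⁺]/K1 = 10^-2.15 = 0.0070795, K2/[H⁺] = 10^-0.97 = 0.10715
α₁ = 1/(1 + 0.0070795 + 0.10715) = 1/1.1142 = 0.8975; α₂ = α₁·K2/[H⁺] = 0.09617
α₁ + 2α₂ = 1.0898
CA = 1.0898 × 2.08 = 2.27 mmol/kg

CA = 2.27 mmol/kg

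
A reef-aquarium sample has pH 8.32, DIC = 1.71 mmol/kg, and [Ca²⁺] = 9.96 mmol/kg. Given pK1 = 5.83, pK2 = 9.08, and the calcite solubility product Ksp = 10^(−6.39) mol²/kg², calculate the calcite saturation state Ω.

Ω = 6.17

α₂ = 1 / (1 + [H⁺]/K2 + [H⁺]²/(K1K2)) = 1 / (1 + 10^+0.76 + 10^-1.73)
   = 1 / (1 + 5.7544 + 0.018621) = 1/6.7730 = 0.1476
[CO3²⁻] = α₂ × DIC = 0.1476 × 1.71 = 0.2525 mmol/kg
Ksp = 10^(−6.39) = 4.074×10^-7
Ω = [Ca²⁺][CO3²⁻]/Ksp = (9.96×10^-3)(2.525×10^-4) / 4.074×10^-7 = 6.17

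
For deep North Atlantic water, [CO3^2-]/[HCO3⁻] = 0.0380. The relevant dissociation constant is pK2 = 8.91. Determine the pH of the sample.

pH = 7.49

From K2 = [H⁺][CO3^2-]/[HCO3⁻]:  pH = pK2 + log₁₀([CO3^2-]/[HCO3⁻])
log₁₀(0.0380) = -1.420
pH = 8.91 + (-1.420) = 7.49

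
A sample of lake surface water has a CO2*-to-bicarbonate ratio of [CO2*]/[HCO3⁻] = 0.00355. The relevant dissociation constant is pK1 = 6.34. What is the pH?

pH = 8.79

From K1 = [H⁺][HCO3⁻]/[CO2*]:  pH = pK1 − log₁₀([CO2*]/[HCO3⁻])
log₁₀(0.00355) = -2.450
pH = 6.34 − (-2.450) = 8.79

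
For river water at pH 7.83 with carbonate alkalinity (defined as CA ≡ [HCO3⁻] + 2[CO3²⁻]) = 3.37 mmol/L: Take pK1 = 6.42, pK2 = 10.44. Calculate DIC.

DIC = 3.49 mmol/L

CA = [HCO3⁻] + 2[CO3²⁻] = (α₁ + 2α₂)·DIC
At pH 7.83: [H⁺]/K1 = 10^-1.41 = 0.038905, K2/[H⁺] = 10^-2.61 = 0.0024547
α₁ = 1/(1 + 0.038905 + 0.0024547) = 1/1.0414 = 0.9603; α₂ = α₁·K2/[H⁺] = 0.002357
α₁ + 2α₂ = 0.9650
DIC = CA / (α₁ + 2α₂) = 3.37 / 0.9650 = 3.49 mmol/L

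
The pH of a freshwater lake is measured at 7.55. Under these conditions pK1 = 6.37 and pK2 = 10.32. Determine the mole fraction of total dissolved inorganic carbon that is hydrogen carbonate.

α₁ = 0.937

α₁ = 1 / (1 + [H⁺]/K1 + K2/[H⁺]) = 1 / (1 + 10^-1.18 + 10^-2.77)
   = 1 / (1 + 0.066069 + 0.0016982) = 1/1.0678 = 0.9365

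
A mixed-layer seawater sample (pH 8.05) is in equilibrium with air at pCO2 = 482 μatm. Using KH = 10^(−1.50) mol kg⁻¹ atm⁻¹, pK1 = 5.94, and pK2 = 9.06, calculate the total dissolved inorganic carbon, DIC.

[CO2*] = KH · pCO2 = 10^(−1.50) × 482×10^-6 = 1.524×10^-5 mol/kg
α₀ = 1/(1 + K1/[H⁺] + K1K2/[H⁺]²) = 1/(1 + 10^+2.11 + 10^+1.10) = 0.007022
DIC = [CO2*]/α₀ = 1.524×10^-5 / 0.007022 = 2.17 mmol/kg

DIC = 2.17 mmol/kg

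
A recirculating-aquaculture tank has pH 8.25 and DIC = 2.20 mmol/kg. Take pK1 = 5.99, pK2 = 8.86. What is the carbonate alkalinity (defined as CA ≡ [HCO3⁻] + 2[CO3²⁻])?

CA = 2.62 mmol/kg

CA = [HCO3⁻] + 2[CO3²⁻] = (α₁ + 2α₂)·DIC
At pH 8.25: [H⁺]/K1 = 10^-2.26 = 0.0054954, K2/[H⁺] = 10^-0.61 = 0.24547
α₁ = 1/(1 + 0.0054954 + 0.24547) = 1/1.2510 = 0.7994; α₂ = α₁·K2/[H⁺] = 0.1962
α₁ + 2α₂ = 1.1918
CA = 1.1918 × 2.20 = 2.62 mmol/kg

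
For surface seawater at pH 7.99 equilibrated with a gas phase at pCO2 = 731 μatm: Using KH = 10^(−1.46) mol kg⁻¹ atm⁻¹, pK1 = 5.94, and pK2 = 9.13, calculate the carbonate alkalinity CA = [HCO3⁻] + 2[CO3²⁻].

CA = 3.26 mmol/kg

[CO2*] = KH · pCO2 = 10^(−1.46) × 731×10^-6 = 2.535×10^-5 mol/kg
α₀ = 1/(1 + K1/[H⁺] + K1K2/[H⁺]²) = 1/(1 + 10^+2.05 + 10^+0.91) = 0.008242
DIC = [CO2*]/α₀ = 2.535×10^-5 / 0.008242 = 3.075 mmol/kg
CA = (α₁ + 2α₂)·DIC = (0.9248 + 2×0.06699) × 3.075 = 3.26 mmol/kg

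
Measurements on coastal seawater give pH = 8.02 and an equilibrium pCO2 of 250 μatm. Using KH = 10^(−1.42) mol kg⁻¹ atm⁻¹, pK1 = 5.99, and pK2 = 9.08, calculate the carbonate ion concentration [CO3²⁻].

[CO2*] = KH · pCO2 = 10^(−1.42) × 250×10^-6 = 9.505×10^-6 mol/kg
α₀ = 1/(1 + K1/[H⁺] + K1K2/[H⁺]²) = 1/(1 + 10^+2.03 + 10^+0.97) = 0.008512
DIC = [CO2*]/α₀ = 9.505×10^-6 / 0.008512 = 1.117 mmol/kg
[CO3²⁻] = α₂·DIC; α₂ = 0.07944, so [CO3²⁻] = 0.07944 × 1.117 = 0.0887 mmol/kg

[CO3²⁻] = 0.0887 mmol/kg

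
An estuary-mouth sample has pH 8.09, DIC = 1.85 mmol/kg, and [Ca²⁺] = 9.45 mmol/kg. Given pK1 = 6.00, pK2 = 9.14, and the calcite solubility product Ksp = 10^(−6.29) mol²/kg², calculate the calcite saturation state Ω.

α₂ = 1 / (1 + [H⁺]/K2 + [H⁺]²/(K1K2)) = 1 / (1 + 10^+1.05 + 10^-1.04)
   = 1 / (1 + 11.220 + 0.091201) = 1/12.311 = 0.08123
[CO3²⁻] = α₂ × DIC = 0.08123 × 1.85 = 0.1503 mmol/kg
Ksp = 10^(−6.29) = 5.129×10^-7
Ω = [Ca²⁺][CO3²⁻]/Ksp = (9.45×10^-3)(1.503×10^-4) / 5.129×10^-7 = 2.77

Ω = 2.77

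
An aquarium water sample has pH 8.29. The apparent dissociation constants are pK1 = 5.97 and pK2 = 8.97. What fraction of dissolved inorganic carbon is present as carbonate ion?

α₂ = 1 / (1 + [H⁺]/K2 + [H⁺]²/(K1K2)) = 1 / (1 + 10^+0.68 + 10^-1.64)
   = 1 / (1 + 4.7863 + 0.022909) = 1/5.8092 = 0.1721

α₂ = 0.172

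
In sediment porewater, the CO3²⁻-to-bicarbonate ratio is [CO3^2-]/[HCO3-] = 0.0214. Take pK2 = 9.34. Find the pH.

pH = 7.67

From K2 = [H⁺][CO3^2-]/[HCO3-]:  pH = pK2 + log₁₀([CO3^2-]/[HCO3-])
log₁₀(0.0214) = -1.670
pH = 9.34 + (-1.670) = 7.67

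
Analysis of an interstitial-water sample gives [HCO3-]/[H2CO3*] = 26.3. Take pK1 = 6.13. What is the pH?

pH = 7.55

From K1 = [H⁺][HCO3-]/[H2CO3*]:  pH = pK1 + log₁₀([HCO3-]/[H2CO3*])
log₁₀(26.3) = +1.420
pH = 6.13 + (+1.420) = 7.55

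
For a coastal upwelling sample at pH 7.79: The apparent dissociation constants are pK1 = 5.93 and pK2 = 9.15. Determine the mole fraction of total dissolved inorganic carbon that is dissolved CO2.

α₀ = 1 / (1 + K1/[H⁺] + K1K2/[H⁺]²) = 1 / (1 + 10^+1.86 + 10^+0.50)
   = 1 / (1 + 72.444 + 3.1623) = 1/76.606 = 0.01305

α₀ = 0.0131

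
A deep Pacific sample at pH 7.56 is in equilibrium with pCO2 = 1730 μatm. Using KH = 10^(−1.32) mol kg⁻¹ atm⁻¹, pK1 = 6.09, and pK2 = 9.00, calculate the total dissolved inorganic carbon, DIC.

DIC = 2.62 mmol/kg

[CO2*] = KH · pCO2 = 10^(−1.32) × 1730×10^-6 = 8.280×10^-5 mol/kg
α₀ = 1/(1 + K1/[H⁺] + K1K2/[H⁺]²) = 1/(1 + 10^+1.47 + 10^+0.03) = 0.03166
DIC = [CO2*]/α₀ = 8.280×10^-5 / 0.03166 = 2.62 mmol/kg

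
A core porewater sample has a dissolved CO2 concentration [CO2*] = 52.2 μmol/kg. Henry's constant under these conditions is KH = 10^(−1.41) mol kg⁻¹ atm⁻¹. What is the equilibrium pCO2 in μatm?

pCO2 = 1340 μatm

KH = 10^(−1.41) = 3.890×10^-2 mol kg⁻¹ atm⁻¹
pCO2 = [CO2*]/KH = 52.2×10^-6 / 3.890×10^-2 = 1.34×10^-3 atm = 1340 μatm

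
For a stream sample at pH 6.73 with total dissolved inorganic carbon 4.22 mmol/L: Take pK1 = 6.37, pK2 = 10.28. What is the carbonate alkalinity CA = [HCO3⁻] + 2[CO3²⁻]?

CA = [HCO3⁻] + 2[CO3²⁻] = (α₁ + 2α₂)·DIC
At pH 6.73: [H⁺]/K1 = 10^-0.36 = 0.43652, K2/[H⁺] = 10^-3.55 = 0.00028184
α₁ = 1/(1 + 0.43652 + 0.00028184) = 1/1.4368 = 0.6960; α₂ = α₁·K2/[H⁺] = 0.0001962
α₁ + 2α₂ = 0.6964
CA = 0.6964 × 4.22 = 2.94 mmol/L

CA = 2.94 mmol/L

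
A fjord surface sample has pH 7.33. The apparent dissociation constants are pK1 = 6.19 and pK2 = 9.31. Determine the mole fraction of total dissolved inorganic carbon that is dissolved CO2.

α₀ = 1 / (1 + K1/[H⁺] + K1K2/[H⁺]²) = 1 / (1 + 10^+1.14 + 10^-0.84)
   = 1 / (1 + 13.804 + 0.14454) = 1/14.948 = 0.06690

α₀ = 0.0669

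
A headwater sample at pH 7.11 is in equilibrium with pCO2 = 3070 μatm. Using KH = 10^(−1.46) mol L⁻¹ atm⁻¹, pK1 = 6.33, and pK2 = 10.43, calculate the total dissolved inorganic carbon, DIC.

[CO2*] = KH · pCO2 = 10^(−1.46) × 3070×10^-6 = 1.064×10^-4 mol/L
α₀ = 1/(1 + K1/[H⁺] + K1K2/[H⁺]²) = 1/(1 + 10^+0.78 + 10^-2.54) = 0.1423
DIC = [CO2*]/α₀ = 1.064×10^-4 / 0.1423 = 0.748 mmol/L

DIC = 0.748 mmol/L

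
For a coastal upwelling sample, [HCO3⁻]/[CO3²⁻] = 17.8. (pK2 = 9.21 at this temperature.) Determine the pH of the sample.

pH = 7.96

From K2 = [H⁺][CO3²⁻]/[HCO3⁻]:  pH = pK2 − log₁₀([HCO3⁻]/[CO3²⁻])
log₁₀(17.8) = +1.250
pH = 9.21 − (+1.250) = 7.96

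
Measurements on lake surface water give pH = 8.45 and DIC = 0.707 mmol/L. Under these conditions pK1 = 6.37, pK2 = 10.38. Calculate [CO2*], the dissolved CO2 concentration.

α₀ = 1 / (1 + K1/[H⁺] + K1K2/[H⁺]²) = 1 / (1 + 10^+2.08 + 10^+0.15)
   = 1 / (1 + 120.23 + 1.4125) = 1/122.64 = 0.008154
[CO2*] = α₀ × DIC = 0.008154 × 0.707 = 0.00576 mmol/L = 5.76 μmol/L

[CO2*] = 5.76 μmol/L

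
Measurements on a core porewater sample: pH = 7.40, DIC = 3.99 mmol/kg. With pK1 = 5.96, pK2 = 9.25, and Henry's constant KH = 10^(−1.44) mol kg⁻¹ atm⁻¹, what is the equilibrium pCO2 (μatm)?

pCO2 = 3800 μatm

α₀ = 1 / (1 + K1/[H⁺] + K1K2/[H⁺]²) = 1 / (1 + 10^+1.44 + 10^-0.41)
   = 1 / (1 + 27.542 + 0.38905) = 1/28.931 = 0.03456
[CO2*] = α₀ × DIC = 0.03456 × 3.99 = 0.1379 mmol/kg
pCO2 = [CO2*]/KH = 1.379×10^-4 / 3.631×10^-2 = 3800 μatm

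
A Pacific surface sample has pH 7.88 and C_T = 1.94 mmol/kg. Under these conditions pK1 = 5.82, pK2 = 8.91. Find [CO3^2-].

[CO3²⁻] = 0.164 mmol/kg

α₂ = 1 / (1 + [H⁺]/K2 + [H⁺]²/(K1K2)) = 1 / (1 + 10^+1.03 + 10^-1.03)
   = 1 / (1 + 10.715 + 0.093325) = 1/11.809 = 0.08468
[CO3²⁻] = α₂ × DIC = 0.08468 × 1.94 = 0.164 mmol/kg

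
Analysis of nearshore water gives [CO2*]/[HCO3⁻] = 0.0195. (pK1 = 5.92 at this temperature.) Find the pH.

pH = 7.63

From K1 = [H⁺][HCO3⁻]/[CO2*]:  pH = pK1 − log₁₀([CO2*]/[HCO3⁻])
log₁₀(0.0195) = -1.710
pH = 5.92 − (-1.710) = 7.63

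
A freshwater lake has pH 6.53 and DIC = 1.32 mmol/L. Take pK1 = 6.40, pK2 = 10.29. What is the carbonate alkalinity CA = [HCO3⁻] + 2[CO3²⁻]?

CA = 0.758 mmol/L

CA = [HCO3⁻] + 2[CO3²⁻] = (α₁ + 2α₂)·DIC
At pH 6.53: [H⁺]/K1 = 10^-0.13 = 0.74131, K2/[H⁺] = 10^-3.76 = 0.00017378
α₁ = 1/(1 + 0.74131 + 0.00017378) = 1/1.7415 = 0.5742; α₂ = α₁·K2/[H⁺] = 9.979×10^-5
α₁ + 2α₂ = 0.5744
CA = 0.5744 × 1.32 = 0.758 mmol/L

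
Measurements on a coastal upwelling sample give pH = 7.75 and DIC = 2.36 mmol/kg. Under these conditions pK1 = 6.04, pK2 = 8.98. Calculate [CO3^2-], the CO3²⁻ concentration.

[CO3²⁻] = 0.129 mmol/kg

α₂ = 1 / (1 + [H⁺]/K2 + [H⁺]²/(K1K2)) = 1 / (1 + 10^+1.23 + 10^-0.48)
   = 1 / (1 + 16.982 + 0.33113) = 1/18.314 = 0.05460
[CO3²⁻] = α₂ × DIC = 0.05460 × 2.36 = 0.129 mmol/kg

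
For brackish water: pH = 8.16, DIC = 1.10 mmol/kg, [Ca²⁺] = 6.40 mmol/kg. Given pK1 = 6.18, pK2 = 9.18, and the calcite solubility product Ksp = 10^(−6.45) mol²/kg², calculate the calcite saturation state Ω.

α₂ = 1 / (1 + [H⁺]/K2 + [H⁺]²/(K1K2)) = 1 / (1 + 10^+1.02 + 10^-0.96)
   = 1 / (1 + 10.471 + 0.10965) = 1/11.581 = 0.08635
[CO3²⁻] = α₂ × DIC = 0.08635 × 1.10 = 0.09498 mmol/kg
Ksp = 10^(−6.45) = 3.548×10^-7
Ω = [Ca²⁺][CO3²⁻]/Ksp = (6.40×10^-3)(9.498×10^-5) / 3.548×10^-7 = 1.71

Ω = 1.71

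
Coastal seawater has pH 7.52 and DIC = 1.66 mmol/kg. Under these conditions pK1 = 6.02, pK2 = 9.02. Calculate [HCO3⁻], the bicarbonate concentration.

[HCO3⁻] = 1.56 mmol/kg

α₁ = 1 / (1 + [H⁺]/K1 + K2/[H⁺]) = 1 / (1 + 10^-1.50 + 10^-1.50)
   = 1 / (1 + 0.031623 + 0.031623) = 1/1.0632 = 0.9405
[HCO3⁻] = α₁ × DIC = 0.9405 × 1.66 = 1.56 mmol/kg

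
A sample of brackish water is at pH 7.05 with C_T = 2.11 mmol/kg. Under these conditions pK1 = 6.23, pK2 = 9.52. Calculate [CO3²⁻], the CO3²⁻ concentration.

[CO3²⁻] = 6.19 μmol/kg

α₂ = 1 / (1 + [H⁺]/K2 + [H⁺]²/(K1K2)) = 1 / (1 + 10^+2.47 + 10^+1.65)
   = 1 / (1 + 295.12 + 44.668) = 1/340.79 = 0.002934
[CO3²⁻] = α₂ × DIC = 0.002934 × 2.11 = 0.00619 mmol/kg = 6.19 μmol/kg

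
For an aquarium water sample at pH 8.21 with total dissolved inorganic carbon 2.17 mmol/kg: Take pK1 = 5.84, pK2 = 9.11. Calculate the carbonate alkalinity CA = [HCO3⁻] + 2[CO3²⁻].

CA = [HCO3⁻] + 2[CO3²⁻] = (α₁ + 2α₂)·DIC
At pH 8.21: [H⁺]/K1 = 10^-2.37 = 0.0042658, K2/[H⁺] = 10^-0.90 = 0.12589
α₁ = 1/(1 + 0.0042658 + 0.12589) = 1/1.1302 = 0.8848; α₂ = α₁·K2/[H⁺] = 0.1114
α₁ + 2α₂ = 1.1076
CA = 1.1076 × 2.17 = 2.40 mmol/kg

CA = 2.40 mmol/kg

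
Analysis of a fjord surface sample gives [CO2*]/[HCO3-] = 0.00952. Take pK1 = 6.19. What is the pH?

From K1 = [H⁺][HCO3-]/[CO2*]:  pH = pK1 − log₁₀([CO2*]/[HCO3-])
log₁₀(0.00952) = -2.021
pH = 6.19 − (-2.021) = 8.21

pH = 8.21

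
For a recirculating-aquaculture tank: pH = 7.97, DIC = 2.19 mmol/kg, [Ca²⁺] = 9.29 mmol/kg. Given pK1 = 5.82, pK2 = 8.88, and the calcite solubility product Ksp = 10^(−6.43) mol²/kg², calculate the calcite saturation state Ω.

Ω = 5.96

α₂ = 1 / (1 + [H⁺]/K2 + [H⁺]²/(K1K2)) = 1 / (1 + 10^+0.91 + 10^-1.24)
   = 1 / (1 + 8.1283 + 0.057544) = 1/9.1858 = 0.1089
[CO3²⁻] = α₂ × DIC = 0.1089 × 2.19 = 0.2384 mmol/kg
Ksp = 10^(−6.43) = 3.715×10^-7
Ω = [Ca²⁺][CO3²⁻]/Ksp = (9.29×10^-3)(2.384×10^-4) / 3.715×10^-7 = 5.96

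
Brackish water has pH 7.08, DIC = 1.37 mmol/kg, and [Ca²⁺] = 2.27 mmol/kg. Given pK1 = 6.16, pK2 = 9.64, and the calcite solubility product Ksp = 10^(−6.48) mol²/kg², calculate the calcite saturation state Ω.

Ω = 0.0230

α₂ = 1 / (1 + [H⁺]/K2 + [H⁺]²/(K1K2)) = 1 / (1 + 10^+2.56 + 10^+1.64)
   = 1 / (1 + 363.08 + 43.652) = 1/407.73 = 0.002453
[CO3²⁻] = α₂ × DIC = 0.002453 × 1.37 = 0.003360 mmol/kg = 3.360 μmol/kg
Ksp = 10^(−6.48) = 3.311×10^-7
Ω = [Ca²⁺][CO3²⁻]/Ksp = (2.27×10^-3)(3.360×10^-6) / 3.311×10^-7 = 0.0230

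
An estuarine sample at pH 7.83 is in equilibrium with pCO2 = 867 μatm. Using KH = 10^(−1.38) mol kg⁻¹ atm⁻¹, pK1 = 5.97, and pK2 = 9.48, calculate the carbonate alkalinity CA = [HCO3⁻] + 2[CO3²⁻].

[CO2*] = KH · pCO2 = 10^(−1.38) × 867×10^-6 = 3.614×10^-5 mol/kg
α₀ = 1/(1 + K1/[H⁺] + K1K2/[H⁺]²) = 1/(1 + 10^+1.86 + 10^+0.21) = 0.01332
DIC = [CO2*]/α₀ = 3.614×10^-5 / 0.01332 = 2.713 mmol/kg
CA = (α₁ + 2α₂)·DIC = (0.9651 + 2×0.02161) × 2.713 = 2.74 mmol/kg

CA = 2.74 mmol/kg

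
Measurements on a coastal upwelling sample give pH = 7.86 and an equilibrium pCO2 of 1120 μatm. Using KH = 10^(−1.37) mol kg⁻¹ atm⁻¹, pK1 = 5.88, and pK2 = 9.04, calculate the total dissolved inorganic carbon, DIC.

DIC = 4.91 mmol/kg

[CO2*] = KH · pCO2 = 10^(−1.37) × 1120×10^-6 = 4.778×10^-5 mol/kg
α₀ = 1/(1 + K1/[H⁺] + K1K2/[H⁺]²) = 1/(1 + 10^+1.98 + 10^+0.80) = 0.009727
DIC = [CO2*]/α₀ = 4.778×10^-5 / 0.009727 = 4.91 mmol/kg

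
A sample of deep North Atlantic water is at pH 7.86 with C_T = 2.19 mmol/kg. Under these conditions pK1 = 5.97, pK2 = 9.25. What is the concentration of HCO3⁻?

[HCO3⁻] = 2.08 mmol/kg

α₁ = 1 / (1 + [H⁺]/K1 + K2/[H⁺]) = 1 / (1 + 10^-1.89 + 10^-1.39)
   = 1 / (1 + 0.012882 + 0.040738) = 1/1.0536 = 0.9491
[HCO3⁻] = α₁ × DIC = 0.9491 × 2.19 = 2.08 mmol/kg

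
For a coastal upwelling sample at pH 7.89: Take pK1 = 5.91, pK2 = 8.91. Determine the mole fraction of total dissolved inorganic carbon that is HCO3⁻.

α₁ = 0.904

α₁ = 1 / (1 + [H⁺]/K1 + K2/[H⁺]) = 1 / (1 + 10^-1.98 + 10^-1.02)
   = 1 / (1 + 0.010471 + 0.095499) = 1/1.1060 = 0.9042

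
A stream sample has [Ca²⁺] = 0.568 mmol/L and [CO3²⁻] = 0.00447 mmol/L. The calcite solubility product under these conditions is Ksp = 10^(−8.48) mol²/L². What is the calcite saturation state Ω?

Ksp = 10^(−8.48) = 3.311×10^-9
Ω = [Ca²⁺][CO3²⁻]/Ksp = (0.568×10^-3)(0.00447×10^-3) / 3.311×10^-9 = 0.767

Ω = 0.767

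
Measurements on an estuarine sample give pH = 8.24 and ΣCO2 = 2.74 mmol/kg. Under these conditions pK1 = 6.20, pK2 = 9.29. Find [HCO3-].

α₁ = 1 / (1 + [H⁺]/K1 + K2/[H⁺]) = 1 / (1 + 10^-2.04 + 10^-1.05)
   = 1 / (1 + 0.0091201 + 0.089125) = 1/1.0982 = 0.9105
[HCO3⁻] = α₁ × DIC = 0.9105 × 2.74 = 2.49 mmol/kg

[HCO3⁻] = 2.49 mmol/kg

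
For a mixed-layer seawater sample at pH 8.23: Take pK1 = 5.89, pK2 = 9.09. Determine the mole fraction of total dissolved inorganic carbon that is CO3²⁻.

α₂ = 0.121

α₂ = 1 / (1 + [H⁺]/K2 + [H⁺]²/(K1K2)) = 1 / (1 + 10^+0.86 + 10^-1.48)
   = 1 / (1 + 7.2444 + 0.033113) = 1/8.2775 = 0.1208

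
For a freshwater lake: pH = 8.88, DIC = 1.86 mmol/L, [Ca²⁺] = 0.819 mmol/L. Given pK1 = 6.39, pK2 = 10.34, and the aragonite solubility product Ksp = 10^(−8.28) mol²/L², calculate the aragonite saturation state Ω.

Ω = 9.70

α₂ = 1 / (1 + [H⁺]/K2 + [H⁺]²/(K1K2)) = 1 / (1 + 10^+1.46 + 10^-1.03)
   = 1 / (1 + 28.840 + 0.093325) = 1/29.934 = 0.03341
[CO3²⁻] = α₂ × DIC = 0.03341 × 1.86 = 0.06214 mmol/L
Ksp = 10^(−8.28) = 5.248×10^-9
Ω = [Ca²⁺][CO3²⁻]/Ksp = (0.819×10^-3)(6.214×10^-5) / 5.248×10^-9 = 9.70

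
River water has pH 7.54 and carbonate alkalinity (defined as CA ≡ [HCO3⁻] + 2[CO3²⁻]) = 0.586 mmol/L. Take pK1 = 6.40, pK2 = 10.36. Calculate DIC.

CA = [HCO3⁻] + 2[CO3²⁻] = (α₁ + 2α₂)·DIC
At pH 7.54: [H⁺]/K1 = 10^-1.14 = 0.072444, K2/[H⁺] = 10^-2.82 = 0.0015136
α₁ = 1/(1 + 0.072444 + 0.0015136) = 1/1.0740 = 0.9311; α₂ = α₁·K2/[H⁺] = 0.001409
α₁ + 2α₂ = 0.9340
DIC = CA / (α₁ + 2α₂) = 0.586 / 0.9340 = 0.627 mmol/L

DIC = 0.627 mmol/L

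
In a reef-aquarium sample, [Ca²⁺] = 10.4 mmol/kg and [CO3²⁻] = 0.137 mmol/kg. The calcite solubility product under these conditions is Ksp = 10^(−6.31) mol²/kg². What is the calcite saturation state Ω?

Ksp = 10^(−6.31) = 4.898×10^-7
Ω = [Ca²⁺][CO3²⁻]/Ksp = (10.4×10^-3)(0.137×10^-3) / 4.898×10^-7 = 2.91

Ω = 2.91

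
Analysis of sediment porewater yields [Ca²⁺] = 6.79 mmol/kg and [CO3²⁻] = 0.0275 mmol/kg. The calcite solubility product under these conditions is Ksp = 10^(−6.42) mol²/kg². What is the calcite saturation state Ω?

Ksp = 10^(−6.42) = 3.802×10^-7
Ω = [Ca²⁺][CO3²⁻]/Ksp = (6.79×10^-3)(0.0275×10^-3) / 3.802×10^-7 = 0.491

Ω = 0.491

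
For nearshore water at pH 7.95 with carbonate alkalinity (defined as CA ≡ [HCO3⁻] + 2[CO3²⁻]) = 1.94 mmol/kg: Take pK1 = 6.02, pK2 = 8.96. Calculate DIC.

DIC = 1.80 mmol/kg

CA = [HCO3⁻] + 2[CO3²⁻] = (α₁ + 2α₂)·DIC
At pH 7.95: [H⁺]/K1 = 10^-1.93 = 0.011749, K2/[H⁺] = 10^-1.01 = 0.097724
α₁ = 1/(1 + 0.011749 + 0.097724) = 1/1.1095 = 0.9013; α₂ = α₁·K2/[H⁺] = 0.08808
α₁ + 2α₂ = 1.0775
DIC = CA / (α₁ + 2α₂) = 1.94 / 1.0775 = 1.80 mmol/kg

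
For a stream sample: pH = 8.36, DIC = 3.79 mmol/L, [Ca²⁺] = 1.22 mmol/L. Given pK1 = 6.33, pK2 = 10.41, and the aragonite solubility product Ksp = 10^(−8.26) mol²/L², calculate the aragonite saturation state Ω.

α₂ = 1 / (1 + [H⁺]/K2 + [H⁺]²/(K1K2)) = 1 / (1 + 10^+2.05 + 10^+0.02)
   = 1 / (1 + 112.20 + 1.0471) = 1/114.25 = 0.008753
[CO3²⁻] = α₂ × DIC = 0.008753 × 3.79 = 0.03317 mmol/L
Ksp = 10^(−8.26) = 5.495×10^-9
Ω = [Ca²⁺][CO3²⁻]/Ksp = (1.22×10^-3)(3.317×10^-5) / 5.495×10^-9 = 7.36

Ω = 7.36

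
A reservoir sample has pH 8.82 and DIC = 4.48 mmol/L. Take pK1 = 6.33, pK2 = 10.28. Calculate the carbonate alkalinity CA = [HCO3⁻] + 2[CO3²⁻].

CA = [HCO3⁻] + 2[CO3²⁻] = (α₁ + 2α₂)·DIC
At pH 8.82: [H⁺]/K1 = 10^-2.49 = 0.0032359, K2/[H⁺] = 10^-1.46 = 0.034674
α₁ = 1/(1 + 0.0032359 + 0.034674) = 1/1.0379 = 0.9635; α₂ = α₁·K2/[H⁺] = 0.03341
α₁ + 2α₂ = 1.0303
CA = 1.0303 × 4.48 = 4.62 mmol/L

CA = 4.62 mmol/L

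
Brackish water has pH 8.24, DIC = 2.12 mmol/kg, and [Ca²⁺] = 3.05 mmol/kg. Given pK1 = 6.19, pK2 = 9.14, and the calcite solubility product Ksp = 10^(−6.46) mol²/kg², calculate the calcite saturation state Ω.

α₂ = 1 / (1 + [H⁺]/K2 + [H⁺]²/(K1K2)) = 1 / (1 + 10^+0.90 + 10^-1.15)
   = 1 / (1 + 7.9433 + 0.070795) = 1/9.0141 = 0.1109
[CO3²⁻] = α₂ × DIC = 0.1109 × 2.12 = 0.2352 mmol/kg
Ksp = 10^(−6.46) = 3.467×10^-7
Ω = [Ca²⁺][CO3²⁻]/Ksp = (3.05×10^-3)(2.352×10^-4) / 3.467×10^-7 = 2.07

Ω = 2.07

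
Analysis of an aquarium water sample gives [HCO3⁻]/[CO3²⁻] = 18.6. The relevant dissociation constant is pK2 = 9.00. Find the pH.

From K2 = [H⁺][CO3²⁻]/[HCO3⁻]:  pH = pK2 − log₁₀([HCO3⁻]/[CO3²⁻])
log₁₀(18.6) = +1.270
pH = 9.00 − (+1.270) = 7.73

pH = 7.73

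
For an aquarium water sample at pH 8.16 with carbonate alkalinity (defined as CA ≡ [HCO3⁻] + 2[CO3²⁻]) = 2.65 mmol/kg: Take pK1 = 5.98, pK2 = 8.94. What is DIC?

DIC = 2.33 mmol/kg

CA = [HCO3⁻] + 2[CO3²⁻] = (α₁ + 2α₂)·DIC
At pH 8.16: [H⁺]/K1 = 10^-2.18 = 0.0066069, K2/[H⁺] = 10^-0.78 = 0.16596
α₁ = 1/(1 + 0.0066069 + 0.16596) = 1/1.1726 = 0.8528; α₂ = α₁·K2/[H⁺] = 0.1415
α₁ + 2α₂ = 1.1359
DIC = CA / (α₁ + 2α₂) = 2.65 / 1.1359 = 2.33 mmol/kg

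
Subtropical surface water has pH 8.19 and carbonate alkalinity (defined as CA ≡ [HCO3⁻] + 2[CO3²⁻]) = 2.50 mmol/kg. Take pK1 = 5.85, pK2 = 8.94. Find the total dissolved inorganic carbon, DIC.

CA = [HCO3⁻] + 2[CO3²⁻] = (α₁ + 2α₂)·DIC
At pH 8.19: [H⁺]/K1 = 10^-2.34 = 0.0045709, K2/[H⁺] = 10^-0.75 = 0.17783
α₁ = 1/(1 + 0.0045709 + 0.17783) = 1/1.1824 = 0.8457; α₂ = α₁·K2/[H⁺] = 0.1504
α₁ + 2α₂ = 1.1465
DIC = CA / (α₁ + 2α₂) = 2.50 / 1.1465 = 2.18 mmol/kg

DIC = 2.18 mmol/kg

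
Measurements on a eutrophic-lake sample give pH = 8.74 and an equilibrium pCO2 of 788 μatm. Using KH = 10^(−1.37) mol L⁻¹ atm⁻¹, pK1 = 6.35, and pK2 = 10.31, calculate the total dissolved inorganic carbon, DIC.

[CO2*] = KH · pCO2 = 10^(−1.37) × 788×10^-6 = 3.361×10^-5 mol/L
α₀ = 1/(1 + K1/[H⁺] + K1K2/[H⁺]²) = 1/(1 + 10^+2.39 + 10^+0.82) = 0.003951
DIC = [CO2*]/α₀ = 3.361×10^-5 / 0.003951 = 8.51 mmol/L

DIC = 8.51 mmol/L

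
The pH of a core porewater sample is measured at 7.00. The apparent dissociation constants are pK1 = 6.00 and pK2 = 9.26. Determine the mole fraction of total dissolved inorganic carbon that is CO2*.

α₀ = 0.0905

α₀ = 1 / (1 + K1/[H⁺] + K1K2/[H⁺]²) = 1 / (1 + 10^+1.00 + 10^-1.26)
   = 1 / (1 + 10.000 + 0.054954) = 1/11.055 = 0.09046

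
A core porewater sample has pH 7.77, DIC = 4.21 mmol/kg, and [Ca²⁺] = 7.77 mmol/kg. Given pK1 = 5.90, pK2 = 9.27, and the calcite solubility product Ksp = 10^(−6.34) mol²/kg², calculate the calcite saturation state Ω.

α₂ = 1 / (1 + [H⁺]/K2 + [H⁺]²/(K1K2)) = 1 / (1 + 10^+1.50 + 10^-0.37)
   = 1 / (1 + 31.623 + 0.42658) = 1/33.049 = 0.03026
[CO3²⁻] = α₂ × DIC = 0.03026 × 4.21 = 0.1274 mmol/kg
Ksp = 10^(−6.34) = 4.571×10^-7
Ω = [Ca²⁺][CO3²⁻]/Ksp = (7.77×10^-3)(1.274×10^-4) / 4.571×10^-7 = 2.17

Ω = 2.17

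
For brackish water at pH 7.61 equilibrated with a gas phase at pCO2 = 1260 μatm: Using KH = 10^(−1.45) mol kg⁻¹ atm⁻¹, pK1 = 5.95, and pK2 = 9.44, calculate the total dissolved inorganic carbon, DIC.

DIC = 2.12 mmol/kg

[CO2*] = KH · pCO2 = 10^(−1.45) × 1260×10^-6 = 4.471×10^-5 mol/kg
α₀ = 1/(1 + K1/[H⁺] + K1K2/[H⁺]²) = 1/(1 + 10^+1.66 + 10^-0.17) = 0.02110
DIC = [CO2*]/α₀ = 4.471×10^-5 / 0.02110 = 2.12 mmol/kg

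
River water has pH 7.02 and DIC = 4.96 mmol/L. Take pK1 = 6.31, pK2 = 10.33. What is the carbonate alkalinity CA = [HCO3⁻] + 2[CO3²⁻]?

CA = [HCO3⁻] + 2[CO3²⁻] = (α₁ + 2α₂)·DIC
At pH 7.02: [H⁺]/K1 = 10^-0.71 = 0.19498, K2/[H⁺] = 10^-3.31 = 0.00048978
α₁ = 1/(1 + 0.19498 + 0.00048978) = 1/1.1955 = 0.8365; α₂ = α₁·K2/[H⁺] = 0.0004097
α₁ + 2α₂ = 0.8373
CA = 0.8373 × 4.96 = 4.15 mmol/L

CA = 4.15 mmol/L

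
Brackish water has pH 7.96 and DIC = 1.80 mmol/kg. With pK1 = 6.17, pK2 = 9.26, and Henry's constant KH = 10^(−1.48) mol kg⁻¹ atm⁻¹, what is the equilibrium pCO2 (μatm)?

α₀ = 1 / (1 + K1/[H⁺] + K1K2/[H⁺]²) = 1 / (1 + 10^+1.79 + 10^+0.49)
   = 1 / (1 + 61.660 + 3.0903) = 1/65.750 = 0.01521
[CO2*] = α₀ × DIC = 0.01521 × 1.80 = 0.02738 mmol/kg
pCO2 = [CO2*]/KH = 2.738×10^-5 / 3.311×10^-2 = 827 μatm

pCO2 = 827 μatm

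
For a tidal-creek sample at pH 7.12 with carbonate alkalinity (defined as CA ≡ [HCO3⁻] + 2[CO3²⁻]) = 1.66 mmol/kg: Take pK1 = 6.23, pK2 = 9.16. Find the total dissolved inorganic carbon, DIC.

CA = [HCO3⁻] + 2[CO3²⁻] = (α₁ + 2α₂)·DIC
At pH 7.12: [H⁺]/K1 = 10^-0.89 = 0.12882, K2/[H⁺] = 10^-2.04 = 0.0091201
α₁ = 1/(1 + 0.12882 + 0.0091201) = 1/1.1379 = 0.8788; α₂ = α₁·K2/[H⁺] = 0.008015
α₁ + 2α₂ = 0.8948
DIC = CA / (α₁ + 2α₂) = 1.66 / 0.8948 = 1.86 mmol/kg

DIC = 1.86 mmol/kg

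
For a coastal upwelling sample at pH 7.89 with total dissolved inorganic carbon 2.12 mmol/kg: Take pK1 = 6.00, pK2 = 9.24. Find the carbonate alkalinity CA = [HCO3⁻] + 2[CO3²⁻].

CA = [HCO3⁻] + 2[CO3²⁻] = (α₁ + 2α₂)·DIC
At pH 7.89: [H⁺]/K1 = 10^-1.89 = 0.012882, K2/[H⁺] = 10^-1.35 = 0.044668
α₁ = 1/(1 + 0.012882 + 0.044668) = 1/1.0576 = 0.9456; α₂ = α₁·K2/[H⁺] = 0.04224
α₁ + 2α₂ = 1.0301
CA = 1.0301 × 2.12 = 2.18 mmol/kg

CA = 2.18 mmol/kg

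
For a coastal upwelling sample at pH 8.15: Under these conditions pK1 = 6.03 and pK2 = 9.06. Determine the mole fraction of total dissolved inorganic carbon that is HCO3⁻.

α₁ = 1 / (1 + [H⁺]/K1 + K2/[H⁺]) = 1 / (1 + 10^-2.12 + 10^-0.91)
   = 1 / (1 + 0.0075858 + 0.12303) = 1/1.1306 = 0.8845

α₁ = 0.884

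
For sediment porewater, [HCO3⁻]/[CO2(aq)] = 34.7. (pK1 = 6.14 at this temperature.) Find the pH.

From K1 = [H⁺][HCO3⁻]/[CO2(aq)]:  pH = pK1 + log₁₀([HCO3⁻]/[CO2(aq)])
log₁₀(34.7) = +1.540
pH = 6.14 + (+1.540) = 7.68

pH = 7.68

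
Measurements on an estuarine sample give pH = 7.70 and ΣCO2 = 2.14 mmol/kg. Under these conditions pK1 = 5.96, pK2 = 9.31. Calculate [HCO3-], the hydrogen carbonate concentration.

α₁ = 1 / (1 + [H⁺]/K1 + K2/[H⁺]) = 1 / (1 + 10^-1.74 + 10^-1.61)
   = 1 / (1 + 0.018197 + 0.024547) = 1/1.0427 = 0.9590
[HCO3⁻] = α₁ × DIC = 0.9590 × 2.14 = 2.05 mmol/kg

[HCO3⁻] = 2.05 mmol/kg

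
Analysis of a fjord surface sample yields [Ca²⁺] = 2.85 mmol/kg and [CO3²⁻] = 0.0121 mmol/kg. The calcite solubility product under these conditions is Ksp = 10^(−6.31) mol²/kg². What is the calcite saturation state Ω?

Ω = 0.0704

Ksp = 10^(−6.31) = 4.898×10^-7
Ω = [Ca²⁺][CO3²⁻]/Ksp = (2.85×10^-3)(0.0121×10^-3) / 4.898×10^-7 = 0.0704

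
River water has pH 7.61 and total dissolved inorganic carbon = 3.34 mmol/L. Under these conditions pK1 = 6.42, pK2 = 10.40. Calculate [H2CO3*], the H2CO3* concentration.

[CO2*] = 0.202 mmol/L

α₀ = 1 / (1 + K1/[H⁺] + K1K2/[H⁺]²) = 1 / (1 + 10^+1.19 + 10^-1.60)
   = 1 / (1 + 15.488 + 0.025119) = 1/16.513 = 0.06056
[CO2*] = α₀ × DIC = 0.06056 × 3.34 = 0.202 mmol/L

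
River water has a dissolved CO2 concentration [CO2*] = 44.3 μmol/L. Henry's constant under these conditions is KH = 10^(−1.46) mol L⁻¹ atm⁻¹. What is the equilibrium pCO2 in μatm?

pCO2 = 1280 μatm

KH = 10^(−1.46) = 3.467×10^-2 mol L⁻¹ atm⁻¹
pCO2 = [CO2*]/KH = 44.3×10^-6 / 3.467×10^-2 = 1.28×10^-3 atm = 1280 μatm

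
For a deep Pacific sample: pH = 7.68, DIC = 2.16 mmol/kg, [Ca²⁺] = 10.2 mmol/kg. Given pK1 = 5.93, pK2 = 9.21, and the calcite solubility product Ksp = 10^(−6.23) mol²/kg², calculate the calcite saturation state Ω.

α₂ = 1 / (1 + [H⁺]/K2 + [H⁺]²/(K1K2)) = 1 / (1 + 10^+1.53 + 10^-0.22)
   = 1 / (1 + 33.884 + 0.60256) = 1/35.487 = 0.02818
[CO3²⁻] = α₂ × DIC = 0.02818 × 2.16 = 0.06087 mmol/kg
Ksp = 10^(−6.23) = 5.888×10^-7
Ω = [Ca²⁺][CO3²⁻]/Ksp = (10.2×10^-3)(6.087×10^-5) / 5.888×10^-7 = 1.05

Ω = 1.05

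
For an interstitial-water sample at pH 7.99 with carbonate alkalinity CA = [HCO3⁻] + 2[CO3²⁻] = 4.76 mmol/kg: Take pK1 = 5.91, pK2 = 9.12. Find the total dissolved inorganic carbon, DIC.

CA = [HCO3⁻] + 2[CO3²⁻] = (α₁ + 2α₂)·DIC
At pH 7.99: [H⁺]/K1 = 10^-2.08 = 0.0083176, K2/[H⁺] = 10^-1.13 = 0.074131
α₁ = 1/(1 + 0.0083176 + 0.074131) = 1/1.0824 = 0.9238; α₂ = α₁·K2/[H⁺] = 0.06848
α₁ + 2α₂ = 1.0608
DIC = CA / (α₁ + 2α₂) = 4.76 / 1.0608 = 4.49 mmol/kg

DIC = 4.49 mmol/kg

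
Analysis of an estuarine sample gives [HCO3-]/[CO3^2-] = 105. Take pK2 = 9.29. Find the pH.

pH = 7.27

From K2 = [H⁺][CO3^2-]/[HCO3-]:  pH = pK2 − log₁₀([HCO3-]/[CO3^2-])
log₁₀(105) = +2.021
pH = 9.29 − (+2.021) = 7.27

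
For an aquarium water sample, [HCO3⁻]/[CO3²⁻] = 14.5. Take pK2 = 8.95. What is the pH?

pH = 7.79

From K2 = [H⁺][CO3²⁻]/[HCO3⁻]:  pH = pK2 − log₁₀([HCO3⁻]/[CO3²⁻])
log₁₀(14.5) = +1.161
pH = 8.95 − (+1.161) = 7.79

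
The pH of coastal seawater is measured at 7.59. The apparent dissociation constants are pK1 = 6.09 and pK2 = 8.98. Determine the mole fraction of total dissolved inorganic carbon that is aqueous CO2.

α₀ = 0.0295

α₀ = 1 / (1 + K1/[H⁺] + K1K2/[H⁺]²) = 1 / (1 + 10^+1.50 + 10^+0.11)
   = 1 / (1 + 31.623 + 1.2882) = 1/33.911 = 0.02949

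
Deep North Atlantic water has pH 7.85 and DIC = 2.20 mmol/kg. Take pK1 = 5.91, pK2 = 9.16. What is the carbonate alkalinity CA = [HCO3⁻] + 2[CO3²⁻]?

CA = 2.28 mmol/kg

CA = [HCO3⁻] + 2[CO3²⁻] = (α₁ + 2α₂)·DIC
At pH 7.85: [H⁺]/K1 = 10^-1.94 = 0.011482, K2/[H⁺] = 10^-1.31 = 0.048978
α₁ = 1/(1 + 0.011482 + 0.048978) = 1/1.0605 = 0.9430; α₂ = α₁·K2/[H⁺] = 0.04619
α₁ + 2α₂ = 1.0354
CA = 1.0354 × 2.20 = 2.28 mmol/kg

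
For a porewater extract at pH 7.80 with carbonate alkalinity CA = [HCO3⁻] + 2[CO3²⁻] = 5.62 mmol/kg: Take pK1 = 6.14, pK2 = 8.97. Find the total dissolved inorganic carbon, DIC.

DIC = 5.39 mmol/kg

CA = [HCO3⁻] + 2[CO3²⁻] = (α₁ + 2α₂)·DIC
At pH 7.80: [H⁺]/K1 = 10^-1.66 = 0.021878, K2/[H⁺] = 10^-1.17 = 0.067608
α₁ = 1/(1 + 0.021878 + 0.067608) = 1/1.0895 = 0.9179; α₂ = α₁·K2/[H⁺] = 0.06206
α₁ + 2α₂ = 1.0420
DIC = CA / (α₁ + 2α₂) = 5.62 / 1.0420 = 5.39 mmol/kg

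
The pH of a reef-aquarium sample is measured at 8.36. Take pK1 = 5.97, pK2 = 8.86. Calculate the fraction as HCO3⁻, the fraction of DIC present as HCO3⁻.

α₁ = 0.757

α₁ = 1 / (1 + [H⁺]/K1 + K2/[H⁺]) = 1 / (1 + 10^-2.39 + 10^-0.50)
   = 1 / (1 + 0.0040738 + 0.31623) = 1/1.3203 = 0.7574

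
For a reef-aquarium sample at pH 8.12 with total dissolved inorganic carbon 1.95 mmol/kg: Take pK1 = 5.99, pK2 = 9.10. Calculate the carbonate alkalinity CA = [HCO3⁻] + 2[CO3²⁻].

CA = [HCO3⁻] + 2[CO3²⁻] = (α₁ + 2α₂)·DIC
At pH 8.12: [H⁺]/K1 = 10^-2.13 = 0.0074131, K2/[H⁺] = 10^-0.98 = 0.10471
α₁ = 1/(1 + 0.0074131 + 0.10471) = 1/1.1121 = 0.8992; α₂ = α₁·K2/[H⁺] = 0.09416
α₁ + 2α₂ = 1.0875
CA = 1.0875 × 1.95 = 2.12 mmol/kg

CA = 2.12 mmol/kg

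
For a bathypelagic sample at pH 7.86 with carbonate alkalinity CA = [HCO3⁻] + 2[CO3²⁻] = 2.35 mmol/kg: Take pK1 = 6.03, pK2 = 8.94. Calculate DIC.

CA = [HCO3⁻] + 2[CO3²⁻] = (α₁ + 2α₂)·DIC
At pH 7.86: [H⁺]/K1 = 10^-1.83 = 0.014791, K2/[H⁺] = 10^-1.08 = 0.083176
α₁ = 1/(1 + 0.014791 + 0.083176) = 1/1.0980 = 0.9108; α₂ = α₁·K2/[H⁺] = 0.07575
α₁ + 2α₂ = 1.0623
DIC = CA / (α₁ + 2α₂) = 2.35 / 1.0623 = 2.21 mmol/kg

DIC = 2.21 mmol/kg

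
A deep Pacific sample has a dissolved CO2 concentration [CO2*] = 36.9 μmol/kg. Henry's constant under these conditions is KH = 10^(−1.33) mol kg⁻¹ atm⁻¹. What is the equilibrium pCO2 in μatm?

KH = 10^(−1.33) = 4.677×10^-2 mol kg⁻¹ atm⁻¹
pCO2 = [CO2*]/KH = 36.9×10^-6 / 4.677×10^-2 = 7.89×10^-4 atm = 789 μatm

pCO2 = 789 μatm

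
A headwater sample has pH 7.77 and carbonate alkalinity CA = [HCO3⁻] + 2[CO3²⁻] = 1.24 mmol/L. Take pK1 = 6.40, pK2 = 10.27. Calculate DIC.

CA = [HCO3⁻] + 2[CO3²⁻] = (α₁ + 2α₂)·DIC
At pH 7.77: [H⁺]/K1 = 10^-1.37 = 0.042658, K2/[H⁺] = 10^-2.50 = 0.0031623
α₁ = 1/(1 + 0.042658 + 0.0031623) = 1/1.0458 = 0.9562; α₂ = α₁·K2/[H⁺] = 0.003024
α₁ + 2α₂ = 0.9622
DIC = CA / (α₁ + 2α₂) = 1.24 / 0.9622 = 1.29 mmol/L

DIC = 1.29 mmol/L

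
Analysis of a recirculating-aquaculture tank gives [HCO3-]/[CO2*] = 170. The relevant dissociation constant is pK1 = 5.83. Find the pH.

From K1 = [H⁺][HCO3-]/[CO2*]:  pH = pK1 + log₁₀([HCO3-]/[CO2*])
log₁₀(170) = +2.230
pH = 5.83 + (+2.230) = 8.06

pH = 8.06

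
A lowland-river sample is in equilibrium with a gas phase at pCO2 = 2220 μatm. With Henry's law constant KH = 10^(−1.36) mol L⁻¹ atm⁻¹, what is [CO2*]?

KH = 10^(−1.36) = 4.365×10^-2 mol L⁻¹ atm⁻¹
[CO2*] = KH · pCO2 = 4.365×10^-2 × 2220×10^-6 atm = 9.69×10^-5 mol/L

[CO2*] = 96.9 μmol/L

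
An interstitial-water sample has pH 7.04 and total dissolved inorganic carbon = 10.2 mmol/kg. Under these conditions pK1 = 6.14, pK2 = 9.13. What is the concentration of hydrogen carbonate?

α₁ = 1 / (1 + [H⁺]/K1 + K2/[H⁺]) = 1 / (1 + 10^-0.90 + 10^-2.09)
   = 1 / (1 + 0.12589 + 0.0081283) = 1/1.1340 = 0.8818
[HCO3⁻] = α₁ × DIC = 0.8818 × 10.2 = 8.99 mmol/kg

[HCO3⁻] = 8.99 mmol/kg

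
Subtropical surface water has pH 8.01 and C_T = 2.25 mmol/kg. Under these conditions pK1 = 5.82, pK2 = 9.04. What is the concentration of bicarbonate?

[HCO3⁻] = 2.05 mmol/kg

α₁ = 1 / (1 + [H⁺]/K1 + K2/[H⁺]) = 1 / (1 + 10^-2.19 + 10^-1.03)
   = 1 / (1 + 0.0064565 + 0.093325) = 1/1.0998 = 0.9093
[HCO3⁻] = α₁ × DIC = 0.9093 × 2.25 = 2.05 mmol/kg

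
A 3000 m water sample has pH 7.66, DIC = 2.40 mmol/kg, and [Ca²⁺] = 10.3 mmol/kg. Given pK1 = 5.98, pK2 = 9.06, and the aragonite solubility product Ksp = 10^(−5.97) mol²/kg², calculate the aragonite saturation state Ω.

Ω = 0.866

α₂ = 1 / (1 + [H⁺]/K2 + [H⁺]²/(K1K2)) = 1 / (1 + 10^+1.40 + 10^-0.28)
   = 1 / (1 + 25.119 + 0.52481) = 1/26.644 = 0.03753
[CO3²⁻] = α₂ × DIC = 0.03753 × 2.40 = 0.09008 mmol/kg
Ksp = 10^(−5.97) = 1.072×10^-6
Ω = [Ca²⁺][CO3²⁻]/Ksp = (10.3×10^-3)(9.008×10^-5) / 1.072×10^-6 = 0.866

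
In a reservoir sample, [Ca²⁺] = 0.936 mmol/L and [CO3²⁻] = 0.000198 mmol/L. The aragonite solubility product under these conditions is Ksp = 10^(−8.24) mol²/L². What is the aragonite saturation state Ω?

Ω = 0.0322

Ksp = 10^(−8.24) = 5.754×10^-9
Ω = [Ca²⁺][CO3²⁻]/Ksp = (0.936×10^-3)(0.000198×10^-3) / 5.754×10^-9 = 0.0322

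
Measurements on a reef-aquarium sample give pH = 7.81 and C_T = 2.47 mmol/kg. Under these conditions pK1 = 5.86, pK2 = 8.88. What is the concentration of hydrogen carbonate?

[HCO3⁻] = 2.25 mmol/kg

α₁ = 1 / (1 + [H⁺]/K1 + K2/[H⁺]) = 1 / (1 + 10^-1.95 + 10^-1.07)
   = 1 / (1 + 0.011220 + 0.085114) = 1/1.0963 = 0.9121
[HCO3⁻] = α₁ × DIC = 0.9121 × 2.47 = 2.25 mmol/kg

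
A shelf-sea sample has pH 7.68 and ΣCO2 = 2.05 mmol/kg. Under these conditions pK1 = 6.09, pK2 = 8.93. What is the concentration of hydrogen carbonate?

[HCO3⁻] = 1.89 mmol/kg

α₁ = 1 / (1 + [H⁺]/K1 + K2/[H⁺]) = 1 / (1 + 10^-1.59 + 10^-1.25)
   = 1 / (1 + 0.025704 + 0.056234) = 1/1.0819 = 0.9243
[HCO3⁻] = α₁ × DIC = 0.9243 × 2.05 = 1.89 mmol/kg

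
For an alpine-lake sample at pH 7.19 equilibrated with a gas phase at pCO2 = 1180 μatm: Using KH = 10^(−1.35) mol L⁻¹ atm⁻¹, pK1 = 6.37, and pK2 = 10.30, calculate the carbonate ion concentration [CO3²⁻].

[CO2*] = KH · pCO2 = 10^(−1.35) × 1180×10^-6 = 5.271×10^-5 mol/L
α₀ = 1/(1 + K1/[H⁺] + K1K2/[H⁺]²) = 1/(1 + 10^+0.82 + 10^-2.29) = 0.1314
DIC = [CO2*]/α₀ = 5.271×10^-5 / 0.1314 = 0.4012 mmol/L
[CO3²⁻] = α₂·DIC; α₂ = 0.0006737, so [CO3²⁻] = 0.0006737 × 0.4012 = 0.000270 mmol/L = 0.270 μmol/L

[CO3²⁻] = 0.270 μmol/L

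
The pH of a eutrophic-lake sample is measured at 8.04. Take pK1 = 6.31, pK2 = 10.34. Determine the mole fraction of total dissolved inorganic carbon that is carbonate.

α₂ = 1 / (1 + [H⁺]/K2 + [H⁺]²/(K1K2)) = 1 / (1 + 10^+2.30 + 10^+0.57)
   = 1 / (1 + 199.53 + 3.7154) = 1/204.24 = 0.004896

α₂ = 0.00490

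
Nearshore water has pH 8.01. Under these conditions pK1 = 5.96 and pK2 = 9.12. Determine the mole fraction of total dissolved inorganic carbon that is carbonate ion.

α₂ = 1 / (1 + [H⁺]/K2 + [H⁺]²/(K1K2)) = 1 / (1 + 10^+1.11 + 10^-0.94)
   = 1 / (1 + 12.882 + 0.11482) = 1/13.997 = 0.07144

α₂ = 0.0714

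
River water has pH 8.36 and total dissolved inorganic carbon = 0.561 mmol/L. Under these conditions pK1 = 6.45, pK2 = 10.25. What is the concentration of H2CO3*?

[CO2*] = 6.73 μmol/L

α₀ = 1 / (1 + K1/[H⁺] + K1K2/[H⁺]²) = 1 / (1 + 10^+1.91 + 10^+0.02)
   = 1 / (1 + 81.283 + 1.0471) = 1/83.330 = 0.01200
[CO2*] = α₀ × DIC = 0.01200 × 0.561 = 0.00673 mmol/L = 6.73 μmol/L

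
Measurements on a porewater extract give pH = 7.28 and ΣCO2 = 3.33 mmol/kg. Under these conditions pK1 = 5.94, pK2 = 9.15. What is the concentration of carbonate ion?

[CO3²⁻] = 0.0424 mmol/kg

α₂ = 1 / (1 + [H⁺]/K2 + [H⁺]²/(K1K2)) = 1 / (1 + 10^+1.87 + 10^+0.53)
   = 1 / (1 + 74.131 + 3.3884) = 1/78.519 = 0.01274
[CO3²⁻] = α₂ × DIC = 0.01274 × 3.33 = 0.0424 mmol/kg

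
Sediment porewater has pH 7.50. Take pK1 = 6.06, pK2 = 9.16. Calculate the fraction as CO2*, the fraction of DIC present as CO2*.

α₀ = 0.0343

α₀ = 1 / (1 + K1/[H⁺] + K1K2/[H⁺]²) = 1 / (1 + 10^+1.44 + 10^-0.22)
   = 1 / (1 + 27.542 + 0.60256) = 1/29.145 = 0.03431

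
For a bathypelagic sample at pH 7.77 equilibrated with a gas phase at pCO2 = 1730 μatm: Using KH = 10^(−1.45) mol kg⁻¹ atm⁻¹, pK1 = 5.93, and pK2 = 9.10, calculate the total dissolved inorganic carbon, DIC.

[CO2*] = KH · pCO2 = 10^(−1.45) × 1730×10^-6 = 6.138×10^-5 mol/kg
α₀ = 1/(1 + K1/[H⁺] + K1K2/[H⁺]²) = 1/(1 + 10^+1.84 + 10^+0.51) = 0.01362
DIC = [CO2*]/α₀ = 6.138×10^-5 / 0.01362 = 4.51 mmol/kg

DIC = 4.51 mmol/kg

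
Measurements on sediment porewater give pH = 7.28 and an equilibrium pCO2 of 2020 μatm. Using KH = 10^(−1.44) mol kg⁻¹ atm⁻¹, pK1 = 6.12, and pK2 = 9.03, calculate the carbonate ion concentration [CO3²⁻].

[CO3²⁻] = 18.9 μmol/kg

[CO2*] = KH · pCO2 = 10^(−1.44) × 2020×10^-6 = 7.334×10^-5 mol/kg
α₀ = 1/(1 + K1/[H⁺] + K1K2/[H⁺]²) = 1/(1 + 10^+1.16 + 10^-0.59) = 0.06365
DIC = [CO2*]/α₀ = 7.334×10^-5 / 0.06365 = 1.152 mmol/kg
[CO3²⁻] = α₂·DIC; α₂ = 0.01636, so [CO3²⁻] = 0.01636 × 1.152 = 0.0189 mmol/kg = 18.9 μmol/kg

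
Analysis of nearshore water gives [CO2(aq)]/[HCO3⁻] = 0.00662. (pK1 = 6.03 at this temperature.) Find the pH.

pH = 8.21

From K1 = [H⁺][HCO3⁻]/[CO2(aq)]:  pH = pK1 − log₁₀([CO2(aq)]/[HCO3⁻])
log₁₀(0.00662) = -2.179
pH = 6.03 − (-2.179) = 8.21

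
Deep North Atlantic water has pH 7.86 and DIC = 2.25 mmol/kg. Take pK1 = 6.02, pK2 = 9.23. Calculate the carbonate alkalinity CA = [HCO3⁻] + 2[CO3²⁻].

CA = 2.31 mmol/kg

CA = [HCO3⁻] + 2[CO3²⁻] = (α₁ + 2α₂)·DIC
At pH 7.86: [H⁺]/K1 = 10^-1.84 = 0.014454, K2/[H⁺] = 10^-1.37 = 0.042658
α₁ = 1/(1 + 0.014454 + 0.042658) = 1/1.0571 = 0.9460; α₂ = α₁·K2/[H⁺] = 0.04035
α₁ + 2α₂ = 1.0267
CA = 1.0267 × 2.25 = 2.31 mmol/kg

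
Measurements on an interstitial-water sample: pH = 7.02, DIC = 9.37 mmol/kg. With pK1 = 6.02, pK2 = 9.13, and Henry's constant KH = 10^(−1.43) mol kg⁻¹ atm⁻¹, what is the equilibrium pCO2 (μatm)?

pCO2 = 2.28×10^4 μatm

α₀ = 1 / (1 + K1/[H⁺] + K1K2/[H⁺]²) = 1 / (1 + 10^+1.00 + 10^-1.11)
   = 1 / (1 + 10.000 + 0.077625) = 1/11.078 = 0.09027
[CO2*] = α₀ × DIC = 0.09027 × 9.37 = 0.8458 mmol/kg
pCO2 = [CO2*]/KH = 8.458×10^-4 / 3.715×10^-2 = 2.28×10^4 μatm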